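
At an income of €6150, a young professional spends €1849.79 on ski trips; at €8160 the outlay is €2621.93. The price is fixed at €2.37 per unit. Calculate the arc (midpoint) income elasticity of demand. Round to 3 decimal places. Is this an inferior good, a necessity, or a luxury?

1.229 (luxury)

With a constant price, Q₁ = 1849.79/2.37 = 780.502 and Q₂ = 2621.93/2.37 = 1106.300 (equivalently, work directly with expenditure since P cancels).
Midpoint %ΔQ = (2621.93 − 1849.79)/2235.86 = 0.34534; midpoint %ΔI = (8160 − 6150)/7155 = 0.28092.
η = 0.34534 / 0.28092 = 1.229.
η > 1 ⇒ luxury.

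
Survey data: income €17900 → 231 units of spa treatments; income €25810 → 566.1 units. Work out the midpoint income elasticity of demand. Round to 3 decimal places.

ΔQ = 566.1 − 231 = 335.1; midpoint Q̄ = (231 + 566.1)/2 = 398.55.
ΔI = 25810 − 17900 = 7910; midpoint Ī = (17900 + 25810)/2 = 21855.
η = (ΔQ/Q̄) ÷ (ΔI/Ī) = (335.1/398.55) ÷ (7910/21855) = 2.323.

2.323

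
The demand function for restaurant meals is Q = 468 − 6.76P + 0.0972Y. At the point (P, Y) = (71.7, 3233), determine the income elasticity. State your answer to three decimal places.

At P = 71.7, Y = 3233: Q = 297.556.
Holding P constant, ∂Q/∂Y = 0.0972.
η_Y = (∂Q/∂Y)·(Y/Q) = 0.0972 × (3233/297.556) = 1.056.

1.056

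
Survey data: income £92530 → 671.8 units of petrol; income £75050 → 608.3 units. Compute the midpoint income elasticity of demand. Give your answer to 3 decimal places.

ΔQ = 608.3 − 671.8 = -63.5; midpoint Q̄ = (671.8 + 608.3)/2 = 640.05.
ΔI = 75050 − 92530 = -17480; midpoint Ī = (92530 + 75050)/2 = 83790.
η = (ΔQ/Q̄) ÷ (ΔI/Ī) = (-63.5/640.05) ÷ (-17480/83790) = 0.476.

0.476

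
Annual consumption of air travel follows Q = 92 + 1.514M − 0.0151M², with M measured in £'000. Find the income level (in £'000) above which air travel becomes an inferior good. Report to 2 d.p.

50.13

dQ/dM = 1.514 − 0.0302M.
The good is inferior where dQ/dM < 0. Setting dQ/dM = 0 gives M = 1.514 / 0.0302 = 50.13.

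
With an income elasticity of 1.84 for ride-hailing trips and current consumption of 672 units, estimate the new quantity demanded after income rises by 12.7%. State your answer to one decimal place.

%ΔQ ≈ η × %ΔI = 1.84 × 12.7% = 23.368%.
New Q ≈ 672 × (1 + 0.23368) = 829.0.

829.0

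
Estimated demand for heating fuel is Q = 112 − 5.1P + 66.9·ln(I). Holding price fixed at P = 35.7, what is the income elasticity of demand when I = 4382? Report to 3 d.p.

0.136

At P = 35.7, I = 4382: Q = 490.904.
Holding P constant, ∂Q/∂I = 66.9/I = 0.015267.
η_I = (∂Q/∂I)·(I/Q) = 0.015267 × (4382/490.904) = 0.136.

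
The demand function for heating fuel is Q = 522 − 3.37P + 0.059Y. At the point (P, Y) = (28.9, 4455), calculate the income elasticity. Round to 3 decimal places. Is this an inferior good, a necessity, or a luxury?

0.382 (necessity)

At P = 28.9, Y = 4455: Q = 687.452.
Holding P constant, ∂Q/∂Y = 0.059.
η_Y = (∂Q/∂Y)·(Y/Q) = 0.059 × (4455/687.452) = 0.382.
Since 0 < η < 1, this is a necessity.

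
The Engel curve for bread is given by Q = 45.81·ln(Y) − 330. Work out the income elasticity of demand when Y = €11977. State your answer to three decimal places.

At Y = 11977: Q = 100.190.
dQ/dY = 45.81/Y = 0.00382483 at this income.
η = (dQ/dY)·(Y/Q) = 0.00382483 × (11977/100.190) = 0.457.

0.457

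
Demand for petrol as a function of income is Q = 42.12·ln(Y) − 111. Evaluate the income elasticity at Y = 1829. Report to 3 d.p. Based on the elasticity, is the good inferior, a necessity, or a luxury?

0.205 (necessity)

At Y = 1829: Q = 205.385.
dQ/dY = 42.12/Y = 0.023029 at this income.
η = (dQ/dY)·(Y/Q) = 0.023029 × (1829/205.385) = 0.205.
Since 0 < η < 1, the good is a necessity.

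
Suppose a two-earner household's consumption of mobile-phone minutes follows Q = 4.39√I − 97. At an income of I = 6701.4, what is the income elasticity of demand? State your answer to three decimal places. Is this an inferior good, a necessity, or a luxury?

At I = 6701.4: Q = 262.375.
dQ/dI = 4.39/(2√I) = 0.0268134 at this income.
η = (dQ/dI)·(I/Q) = 0.0268134 × (6701.4/262.375) = 0.685.
Since 0 < η < 1, the good is a necessity.

0.685 (necessity)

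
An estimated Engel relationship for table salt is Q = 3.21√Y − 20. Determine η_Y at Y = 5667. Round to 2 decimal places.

At Y = 5667: Q = 221.647.
dQ/dY = 3.21/(2√Y) = 0.0213206 at this income.
η = (dQ/dY)·(Y/Q) = 0.0213206 × (5667/221.647) = 0.55.

0.55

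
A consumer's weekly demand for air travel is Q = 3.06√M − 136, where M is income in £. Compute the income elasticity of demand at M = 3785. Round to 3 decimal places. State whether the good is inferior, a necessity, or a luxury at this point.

At M = 3785: Q = 52.258.
dQ/dM = 3.06/(2√M) = 0.024869 at this income.
η = (dQ/dM)·(M/Q) = 0.024869 × (3785/52.258) = 1.801.
Since η > 1, the good is a luxury.

1.801 (luxury)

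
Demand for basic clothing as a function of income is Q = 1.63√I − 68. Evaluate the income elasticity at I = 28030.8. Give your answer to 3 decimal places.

0.666

At I = 28030.8: Q = 204.901.
dQ/dI = 1.63/(2√I) = 0.00486788 at this income.
η = (dQ/dI)·(I/Q) = 0.00486788 × (28030.8/204.901) = 0.666.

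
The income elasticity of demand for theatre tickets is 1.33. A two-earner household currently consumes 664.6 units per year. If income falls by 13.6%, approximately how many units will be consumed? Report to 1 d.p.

%ΔQ ≈ η × %ΔI = 1.33 × (-13.6%) = -18.088%.
New Q ≈ 664.6 × (1 − 0.18088) = 544.4.

544.4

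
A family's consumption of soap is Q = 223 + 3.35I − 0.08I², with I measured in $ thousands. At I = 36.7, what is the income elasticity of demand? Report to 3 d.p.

-0.389

At I = 36.7: Q = 238.1938.
dQ/dI = 3.35 − 0.16I = -2.52200.
η = (dQ/dI)·(I/Q) = -2.52200 × (36.7/238.1938) = -0.389.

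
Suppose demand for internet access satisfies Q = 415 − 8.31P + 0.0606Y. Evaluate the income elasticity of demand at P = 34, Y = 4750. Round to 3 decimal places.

0.685

At P = 34, Y = 4750: Q = 420.310.
Holding P constant, ∂Q/∂Y = 0.0606.
η_Y = (∂Q/∂Y)·(Y/Q) = 0.0606 × (4750/420.310) = 0.685.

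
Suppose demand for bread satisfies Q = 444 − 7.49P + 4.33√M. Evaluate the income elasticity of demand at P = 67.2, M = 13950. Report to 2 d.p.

0.57

At P = 67.2, M = 13950: Q = 452.089.
Holding P constant, ∂Q/∂M = 4.33/(2√M) = 0.0183304.
η_M = (∂Q/∂M)·(M/Q) = 0.0183304 × (13950/452.089) = 0.57.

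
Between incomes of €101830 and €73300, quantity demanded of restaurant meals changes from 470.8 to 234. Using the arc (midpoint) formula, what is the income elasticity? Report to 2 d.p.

2.06

ΔQ = 234 − 470.8 = -236.8; midpoint Q̄ = (470.8 + 234)/2 = 352.4.
ΔI = 73300 − 101830 = -28530; midpoint Ī = (101830 + 73300)/2 = 87565.
η = (ΔQ/Q̄) ÷ (ΔI/Ī) = (-236.8/352.4) ÷ (-28530/87565) = 2.06.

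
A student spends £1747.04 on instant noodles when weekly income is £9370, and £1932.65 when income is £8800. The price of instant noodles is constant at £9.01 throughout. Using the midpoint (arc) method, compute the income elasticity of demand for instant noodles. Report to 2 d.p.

With a constant price, Q₁ = 1747.04/9.01 = 193.900 and Q₂ = 1932.65/9.01 = 214.501 (equivalently, work directly with expenditure since P cancels).
Midpoint %ΔQ = (1932.65 − 1747.04)/1839.85 = 0.10088; midpoint %ΔI = (8800 − 9370)/9085 = -0.06274.
η = 0.10088 / -0.06274 = -1.61.

-1.61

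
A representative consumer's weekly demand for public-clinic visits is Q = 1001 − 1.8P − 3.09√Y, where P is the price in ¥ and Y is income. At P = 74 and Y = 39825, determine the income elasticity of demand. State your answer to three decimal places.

-1.228

At P = 74, Y = 39825: Q = 251.153.
Holding P constant, ∂Q/∂Y = -3.09/(2√Y) = -0.00774195.
η_Y = (∂Q/∂Y)·(Y/Q) = -0.00774195 × (39825/251.153) = -1.228.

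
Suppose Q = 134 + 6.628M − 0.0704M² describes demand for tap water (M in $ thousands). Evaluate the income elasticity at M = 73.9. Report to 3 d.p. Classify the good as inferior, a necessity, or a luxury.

At M = 73.9: Q = 239.3400.
dQ/dM = 6.628 − 0.1408M = -3.77712.
η = (dQ/dM)·(M/Q) = -3.77712 × (73.9/239.3400) = -1.166.
η < 0 ⇒ inferior good.

-1.166 (inferior good)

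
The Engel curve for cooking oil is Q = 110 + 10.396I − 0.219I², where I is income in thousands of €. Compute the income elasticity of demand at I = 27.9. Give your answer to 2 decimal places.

-0.22

At I = 27.9: Q = 229.5766.
dQ/dI = 10.396 − 0.438I = -1.82420.
η = (dQ/dI)·(I/Q) = -1.82420 × (27.9/229.5766) = -0.22.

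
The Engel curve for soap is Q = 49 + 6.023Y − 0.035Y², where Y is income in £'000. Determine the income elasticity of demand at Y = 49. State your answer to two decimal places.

0.49

At Y = 49: Q = 260.0920.
dQ/dY = 6.023 − 0.07Y = 2.59300.
η = (dQ/dY)·(Y/Q) = 2.59300 × (49/260.0920) = 0.49.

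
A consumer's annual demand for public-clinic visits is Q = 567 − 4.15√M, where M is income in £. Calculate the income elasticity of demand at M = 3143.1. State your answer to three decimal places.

At M = 3143.1: Q = 334.337.
dQ/dM = -4.15/(2√M) = -0.0370117 at this income.
η = (dQ/dM)·(M/Q) = -0.0370117 × (3143.1/334.337) = -0.348.

-0.348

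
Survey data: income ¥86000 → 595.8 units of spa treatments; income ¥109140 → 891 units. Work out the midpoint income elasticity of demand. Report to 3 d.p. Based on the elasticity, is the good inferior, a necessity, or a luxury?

1.674 (luxury)

ΔQ = 891 − 595.8 = 295.2; midpoint Q̄ = (595.8 + 891)/2 = 743.4.
ΔI = 109140 − 86000 = 23140; midpoint Ī = (86000 + 109140)/2 = 97570.
η = (ΔQ/Q̄) ÷ (ΔI/Ī) = (295.2/743.4) ÷ (23140/97570) = 1.674.
η > 1 ⇒ luxury.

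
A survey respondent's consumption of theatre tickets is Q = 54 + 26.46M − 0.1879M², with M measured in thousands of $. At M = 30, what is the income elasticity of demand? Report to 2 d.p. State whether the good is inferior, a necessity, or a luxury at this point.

0.67 (necessity)

At M = 30: Q = 678.6900.
dQ/dM = 26.46 − 0.3758M = 15.18600.
η = (dQ/dM)·(M/Q) = 15.18600 × (30/678.6900) = 0.67.
0 < η < 1 ⇒ necessity.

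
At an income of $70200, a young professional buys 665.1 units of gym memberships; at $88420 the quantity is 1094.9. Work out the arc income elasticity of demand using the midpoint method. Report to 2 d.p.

2.13

ΔQ = 1094.9 − 665.1 = 429.8; midpoint Q̄ = (665.1 + 1094.9)/2 = 880.
ΔI = 88420 − 70200 = 18220; midpoint Ī = (70200 + 88420)/2 = 79310.
η = (ΔQ/Q̄) ÷ (ΔI/Ī) = (429.8/880) ÷ (18220/79310) = 2.13.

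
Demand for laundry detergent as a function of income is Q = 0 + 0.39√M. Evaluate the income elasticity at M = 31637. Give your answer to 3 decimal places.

0.500

At M = 31637: Q = 69.368.
dQ/dM = 0.39/(2√M) = 0.00109632 at this income.
η = (dQ/dM)·(M/Q) = 0.00109632 × (31637/69.368) = 0.500.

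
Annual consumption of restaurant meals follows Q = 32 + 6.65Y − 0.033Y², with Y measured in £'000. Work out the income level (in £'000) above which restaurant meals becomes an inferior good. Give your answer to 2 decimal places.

100.76

dQ/dY = 6.65 − 0.066Y.
The good is inferior where dQ/dY < 0. Setting dQ/dY = 0 gives Y = 6.65 / 0.066 = 100.76.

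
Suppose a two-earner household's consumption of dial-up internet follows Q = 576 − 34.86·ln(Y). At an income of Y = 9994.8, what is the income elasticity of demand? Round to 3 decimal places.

At Y = 9994.8: Q = 254.946.
dQ/dY = -34.86/Y = -0.00348781 at this income.
η = (dQ/dY)·(Y/Q) = -0.00348781 × (9994.8/254.946) = -0.137.

-0.137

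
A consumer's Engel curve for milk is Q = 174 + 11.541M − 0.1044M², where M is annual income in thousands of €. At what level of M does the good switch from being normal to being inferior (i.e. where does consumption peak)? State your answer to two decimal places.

55.27

dQ/dM = 11.541 − 0.2088M.
The good is inferior where dQ/dM < 0. Setting dQ/dM = 0 gives M = 11.541 / 0.2088 = 55.27.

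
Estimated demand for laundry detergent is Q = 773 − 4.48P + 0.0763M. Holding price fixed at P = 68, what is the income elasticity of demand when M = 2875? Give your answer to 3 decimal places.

0.319

At P = 68, M = 2875: Q = 687.723.
Holding P constant, ∂Q/∂M = 0.0763.
η_M = (∂Q/∂M)·(M/Q) = 0.0763 × (2875/687.723) = 0.319.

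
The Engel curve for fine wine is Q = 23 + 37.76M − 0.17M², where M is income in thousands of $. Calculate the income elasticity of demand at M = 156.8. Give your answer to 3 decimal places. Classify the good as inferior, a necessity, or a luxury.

-1.382 (inferior good)

At M = 156.8: Q = 1764.1072.
dQ/dM = 37.76 − 0.34M = -15.55200.
η = (dQ/dM)·(M/Q) = -15.55200 × (156.8/1764.1072) = -1.382.
η < 0 ⇒ inferior good.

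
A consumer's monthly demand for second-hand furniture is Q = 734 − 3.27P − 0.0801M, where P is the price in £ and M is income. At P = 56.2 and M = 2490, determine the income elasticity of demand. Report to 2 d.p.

-0.57

At P = 56.2, M = 2490: Q = 350.777.
Holding P constant, ∂Q/∂M = −0.0801.
η_M = (∂Q/∂M)·(M/Q) = -0.0801 × (2490/350.777) = -0.57.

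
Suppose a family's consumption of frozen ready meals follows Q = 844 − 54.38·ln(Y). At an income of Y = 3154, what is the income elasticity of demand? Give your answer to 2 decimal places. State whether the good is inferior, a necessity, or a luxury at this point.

At Y = 3154: Q = 405.892.
dQ/dY = -54.38/Y = -0.0172416 at this income.
η = (dQ/dY)·(Y/Q) = -0.0172416 × (3154/405.892) = -0.13.
Since η < 0, the good is an inferior good.

-0.13 (inferior good)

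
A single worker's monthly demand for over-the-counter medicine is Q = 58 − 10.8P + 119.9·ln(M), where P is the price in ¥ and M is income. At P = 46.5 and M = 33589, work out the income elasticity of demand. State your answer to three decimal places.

At P = 46.5, M = 33589: Q = 805.392.
Holding P constant, ∂Q/∂M = 119.9/M = 0.00356962.
η_M = (∂Q/∂M)·(M/Q) = 0.00356962 × (33589/805.392) = 0.149.

0.149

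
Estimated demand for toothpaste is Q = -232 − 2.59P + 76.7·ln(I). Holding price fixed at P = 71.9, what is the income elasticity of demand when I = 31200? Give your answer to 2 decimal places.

At P = 71.9, I = 31200: Q = 375.484.
Holding P constant, ∂Q/∂I = 76.7/I = 0.00245833.
η_I = (∂Q/∂I)·(I/Q) = 0.00245833 × (31200/375.484) = 0.20.

0.20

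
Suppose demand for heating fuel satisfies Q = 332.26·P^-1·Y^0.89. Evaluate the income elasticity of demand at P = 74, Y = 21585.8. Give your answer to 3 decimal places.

0.890

For a multiplicative demand Q = A·P^α·Y^β, the income elasticity is β everywhere.
Here β = 0.89, so η = 0.890.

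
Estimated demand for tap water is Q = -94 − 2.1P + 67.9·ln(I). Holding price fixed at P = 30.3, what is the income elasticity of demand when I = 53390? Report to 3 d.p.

At P = 30.3, I = 53390: Q = 581.487.
Holding P constant, ∂Q/∂I = 67.9/I = 0.00127177.
η_I = (∂Q/∂I)·(I/Q) = 0.00127177 × (53390/581.487) = 0.117.

0.117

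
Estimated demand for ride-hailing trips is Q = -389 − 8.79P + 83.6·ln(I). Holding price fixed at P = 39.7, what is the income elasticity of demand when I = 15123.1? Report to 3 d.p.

At P = 39.7, I = 15123.1: Q = 66.602.
Holding P constant, ∂Q/∂I = 83.6/I = 0.00552797.
η_I = (∂Q/∂I)·(I/Q) = 0.00552797 × (15123.1/66.602) = 1.255.

1.255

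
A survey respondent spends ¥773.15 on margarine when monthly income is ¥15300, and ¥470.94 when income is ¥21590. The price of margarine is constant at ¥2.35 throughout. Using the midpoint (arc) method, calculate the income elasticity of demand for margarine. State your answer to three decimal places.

-1.425

With a constant price, Q₁ = 773.15/2.35 = 329.000 and Q₂ = 470.94/2.35 = 200.400 (equivalently, work directly with expenditure since P cancels).
Midpoint %ΔQ = (470.94 − 773.15)/622.04 = -0.48583; midpoint %ΔI = (21590 − 15300)/18445 = 0.34101.
η = -0.48583 / 0.34101 = -1.425.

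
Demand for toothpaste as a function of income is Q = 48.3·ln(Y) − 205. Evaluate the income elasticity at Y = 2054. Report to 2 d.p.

0.30

At Y = 2054: Q = 163.410.
dQ/dY = 48.3/Y = 0.0235151 at this income.
η = (dQ/dY)·(Y/Q) = 0.0235151 × (2054/163.410) = 0.30.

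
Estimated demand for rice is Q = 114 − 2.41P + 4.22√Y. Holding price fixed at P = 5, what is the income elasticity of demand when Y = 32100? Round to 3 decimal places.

At P = 5, Y = 32100: Q = 858.025.
Holding P constant, ∂Q/∂Y = 4.22/(2√Y) = 0.0117769.
η_Y = (∂Q/∂Y)·(Y/Q) = 0.0117769 × (32100/858.025) = 0.441.

0.441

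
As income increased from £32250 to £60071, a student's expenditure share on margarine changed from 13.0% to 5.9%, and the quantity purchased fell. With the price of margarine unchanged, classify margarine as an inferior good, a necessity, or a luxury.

Quantity demanded falls as income rises, so η < 0.

inferior good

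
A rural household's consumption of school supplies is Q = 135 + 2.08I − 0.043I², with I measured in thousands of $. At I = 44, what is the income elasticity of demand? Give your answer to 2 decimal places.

-0.52

At I = 44: Q = 143.2720.
dQ/dI = 2.08 − 0.086I = -1.70400.
η = (dQ/dI)·(I/Q) = -1.70400 × (44/143.2720) = -0.52.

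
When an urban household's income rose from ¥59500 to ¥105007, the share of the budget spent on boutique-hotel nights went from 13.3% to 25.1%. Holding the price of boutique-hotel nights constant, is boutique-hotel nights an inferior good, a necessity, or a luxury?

The budget share rises as income rises, so η > 1.

luxury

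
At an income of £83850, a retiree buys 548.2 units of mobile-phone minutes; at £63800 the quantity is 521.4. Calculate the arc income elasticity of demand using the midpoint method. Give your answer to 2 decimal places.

ΔQ = 521.4 − 548.2 = -26.8; midpoint Q̄ = (548.2 + 521.4)/2 = 534.8.
ΔI = 63800 − 83850 = -20050; midpoint Ī = (83850 + 63800)/2 = 73825.
η = (ΔQ/Q̄) ÷ (ΔI/Ī) = (-26.8/534.8) ÷ (-20050/73825) = 0.18.

0.18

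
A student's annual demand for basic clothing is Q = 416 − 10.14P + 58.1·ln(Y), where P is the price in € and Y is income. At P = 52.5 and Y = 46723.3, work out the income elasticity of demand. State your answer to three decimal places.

0.114

At P = 52.5, Y = 46723.3: Q = 508.341.
Holding P constant, ∂Q/∂Y = 58.1/Y = 0.00124349.
η_Y = (∂Q/∂Y)·(Y/Q) = 0.00124349 × (46723.3/508.341) = 0.114.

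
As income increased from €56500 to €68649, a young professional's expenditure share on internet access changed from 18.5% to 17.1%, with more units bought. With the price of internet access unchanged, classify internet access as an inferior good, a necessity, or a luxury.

Quantity rises but the budget share falls as income rises, so 0 < η < 1.

necessity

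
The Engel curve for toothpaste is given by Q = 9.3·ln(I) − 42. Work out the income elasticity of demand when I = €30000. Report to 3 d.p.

At I = 30000: Q = 53.873.
dQ/dI = 9.3/I = 0.00031 at this income.
η = (dQ/dI)·(I/Q) = 0.00031 × (30000/53.873) = 0.173.

0.173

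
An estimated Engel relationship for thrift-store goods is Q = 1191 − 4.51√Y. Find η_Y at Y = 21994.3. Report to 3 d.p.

-0.640

At Y = 21994.3: Q = 522.146.
dQ/dY = -4.51/(2√Y) = -0.0152052 at this income.
η = (dQ/dY)·(Y/Q) = -0.0152052 × (21994.3/522.146) = -0.640.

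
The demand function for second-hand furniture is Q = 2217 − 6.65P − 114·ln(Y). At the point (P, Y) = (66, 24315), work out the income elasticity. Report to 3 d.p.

At P = 66, Y = 24315: Q = 626.831.
Holding P constant, ∂Q/∂Y = -114/Y = -0.00468846.
η_Y = (∂Q/∂Y)·(Y/Q) = -0.00468846 × (24315/626.831) = -0.182.

-0.182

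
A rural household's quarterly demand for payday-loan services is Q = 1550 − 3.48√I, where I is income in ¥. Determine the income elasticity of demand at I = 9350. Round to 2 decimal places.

At I = 9350: Q = 1213.500.
dQ/dI = -3.48/(2√I) = -0.0179947 at this income.
η = (dQ/dI)·(I/Q) = -0.0179947 × (9350/1213.500) = -0.14.

-0.14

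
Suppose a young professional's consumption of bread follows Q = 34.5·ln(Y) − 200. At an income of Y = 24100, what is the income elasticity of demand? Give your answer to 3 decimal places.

0.233

At Y = 24100: Q = 148.104.
dQ/dY = 34.5/Y = 0.00143154 at this income.
η = (dQ/dY)·(Y/Q) = 0.00143154 × (24100/148.104) = 0.233.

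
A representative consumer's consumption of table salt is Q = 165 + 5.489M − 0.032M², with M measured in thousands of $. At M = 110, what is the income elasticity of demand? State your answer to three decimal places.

At M = 110: Q = 381.5900.
dQ/dM = 5.489 − 0.064M = -1.55100.
η = (dQ/dM)·(M/Q) = -1.55100 × (110/381.5900) = -0.447.

-0.447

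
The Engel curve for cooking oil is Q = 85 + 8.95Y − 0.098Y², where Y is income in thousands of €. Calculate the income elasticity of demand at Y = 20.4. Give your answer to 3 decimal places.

0.445

At Y = 20.4: Q = 226.7963.
dQ/dY = 8.95 − 0.196Y = 4.95160.
η = (dQ/dY)·(Y/Q) = 4.95160 × (20.4/226.7963) = 0.445.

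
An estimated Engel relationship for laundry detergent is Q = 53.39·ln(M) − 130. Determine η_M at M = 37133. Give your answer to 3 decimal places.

At M = 37133: Q = 431.784.
dQ/dM = 53.39/M = 0.0014378 at this income.
η = (dQ/dM)·(M/Q) = 0.0014378 × (37133/431.784) = 0.124.

0.124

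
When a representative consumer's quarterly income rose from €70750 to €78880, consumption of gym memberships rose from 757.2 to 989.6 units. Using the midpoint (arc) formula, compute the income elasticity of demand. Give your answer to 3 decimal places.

ΔQ = 989.6 − 757.2 = 232.4; midpoint Q̄ = (757.2 + 989.6)/2 = 873.4.
ΔI = 78880 − 70750 = 8130; midpoint Ī = (70750 + 78880)/2 = 74815.
η = (ΔQ/Q̄) ÷ (ΔI/Ī) = (232.4/873.4) ÷ (8130/74815) = 2.449.

2.449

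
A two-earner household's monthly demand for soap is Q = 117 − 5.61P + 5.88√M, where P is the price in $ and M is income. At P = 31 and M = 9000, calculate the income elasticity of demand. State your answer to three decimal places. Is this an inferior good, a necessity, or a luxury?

At P = 31, M = 9000: Q = 500.916.
Holding P constant, ∂Q/∂M = 5.88/(2√M) = 0.0309903.
η_M = (∂Q/∂M)·(M/Q) = 0.0309903 × (9000/500.916) = 0.557.
Since 0 < η < 1, this is a necessity.

0.557 (necessity)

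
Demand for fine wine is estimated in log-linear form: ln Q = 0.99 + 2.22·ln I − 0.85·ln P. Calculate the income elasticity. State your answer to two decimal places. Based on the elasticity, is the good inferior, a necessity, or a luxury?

2.22 (luxury)

In a log-linear demand, the coefficient on ln I is the income elasticity.
So η = 2.22.
η > 1 ⇒ luxury.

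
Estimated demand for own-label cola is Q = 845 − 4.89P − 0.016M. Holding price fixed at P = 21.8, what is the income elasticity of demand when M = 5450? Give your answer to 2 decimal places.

At P = 21.8, M = 5450: Q = 651.198.
Holding P constant, ∂Q/∂M = −0.016.
η_M = (∂Q/∂M)·(M/Q) = -0.016 × (5450/651.198) = -0.13.

-0.13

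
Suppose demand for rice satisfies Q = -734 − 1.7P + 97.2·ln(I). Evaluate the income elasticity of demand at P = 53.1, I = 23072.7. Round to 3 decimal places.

0.638

At P = 53.1, I = 23072.7: Q = 152.241.
Holding P constant, ∂Q/∂I = 97.2/I = 0.00421277.
η_I = (∂Q/∂I)·(I/Q) = 0.00421277 × (23072.7/152.241) = 0.638.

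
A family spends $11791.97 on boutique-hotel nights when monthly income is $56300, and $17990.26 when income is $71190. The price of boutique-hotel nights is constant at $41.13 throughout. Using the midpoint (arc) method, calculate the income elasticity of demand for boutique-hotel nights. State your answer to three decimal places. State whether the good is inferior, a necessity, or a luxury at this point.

1.782 (luxury)

With a constant price, Q₁ = 11791.97/41.13 = 286.700 and Q₂ = 17990.26/41.13 = 437.400 (equivalently, work directly with expenditure since P cancels).
Midpoint %ΔQ = (17990.26 − 11791.97)/14891.11 = 0.41624; midpoint %ΔI = (71190 − 56300)/63745 = 0.23359.
η = 0.41624 / 0.23359 = 1.782.
η > 1 ⇒ luxury.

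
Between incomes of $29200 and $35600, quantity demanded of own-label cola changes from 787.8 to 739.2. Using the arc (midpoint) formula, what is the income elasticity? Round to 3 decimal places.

-0.322

ΔQ = 739.2 − 787.8 = -48.6; midpoint Q̄ = (787.8 + 739.2)/2 = 763.5.
ΔI = 35600 − 29200 = 6400; midpoint Ī = (29200 + 35600)/2 = 32400.
η = (ΔQ/Q̄) ÷ (ΔI/Ī) = (-48.6/763.5) ÷ (6400/32400) = -0.322.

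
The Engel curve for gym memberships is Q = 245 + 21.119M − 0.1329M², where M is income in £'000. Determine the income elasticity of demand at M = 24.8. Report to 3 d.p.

At M = 24.8: Q = 687.0124.
dQ/dM = 21.119 − 0.2658M = 14.52716.
η = (dQ/dM)·(M/Q) = 14.52716 × (24.8/687.0124) = 0.524.

0.524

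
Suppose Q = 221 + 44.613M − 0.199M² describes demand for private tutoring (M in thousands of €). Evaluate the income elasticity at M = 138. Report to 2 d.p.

At M = 138: Q = 2587.8380.
dQ/dM = 44.613 − 0.398M = -10.31100.
η = (dQ/dM)·(M/Q) = -10.31100 × (138/2587.8380) = -0.55.

-0.55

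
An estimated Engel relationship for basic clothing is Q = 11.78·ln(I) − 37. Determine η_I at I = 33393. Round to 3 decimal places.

At I = 33393: Q = 85.702.
dQ/dI = 11.78/I = 0.000352769 at this income.
η = (dQ/dI)·(I/Q) = 0.000352769 × (33393/85.702) = 0.137.

0.137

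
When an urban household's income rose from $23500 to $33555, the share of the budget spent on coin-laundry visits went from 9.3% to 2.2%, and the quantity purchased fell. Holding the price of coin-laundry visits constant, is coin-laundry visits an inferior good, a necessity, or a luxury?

inferior good

Quantity demanded falls as income rises, so η < 0.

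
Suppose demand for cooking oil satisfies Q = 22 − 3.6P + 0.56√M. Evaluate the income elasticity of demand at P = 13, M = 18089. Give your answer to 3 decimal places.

0.745

At P = 13, M = 18089: Q = 50.517.
Holding P constant, ∂Q/∂M = 0.56/(2√M) = 0.00208186.
η_M = (∂Q/∂M)·(M/Q) = 0.00208186 × (18089/50.517) = 0.745.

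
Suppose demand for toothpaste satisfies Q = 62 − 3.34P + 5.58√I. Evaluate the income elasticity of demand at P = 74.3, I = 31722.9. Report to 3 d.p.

0.615

At P = 74.3, I = 31722.9: Q = 807.688.
Holding P constant, ∂Q/∂I = 5.58/(2√I) = 0.0156645.
η_I = (∂Q/∂I)·(I/Q) = 0.0156645 × (31722.9/807.688) = 0.615.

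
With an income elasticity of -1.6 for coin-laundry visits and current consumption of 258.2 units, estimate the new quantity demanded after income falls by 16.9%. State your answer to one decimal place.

328.0

%ΔQ ≈ η × %ΔI = -1.6 × (-16.9%) = 27.04%.
New Q ≈ 258.2 × (1 + 0.2704) = 328.0.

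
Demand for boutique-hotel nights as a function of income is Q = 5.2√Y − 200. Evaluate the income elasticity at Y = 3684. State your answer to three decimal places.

1.365

At Y = 3684: Q = 115.619.
dQ/dY = 5.2/(2√Y) = 0.0428365 at this income.
η = (dQ/dY)·(Y/Q) = 0.0428365 × (3684/115.619) = 1.365.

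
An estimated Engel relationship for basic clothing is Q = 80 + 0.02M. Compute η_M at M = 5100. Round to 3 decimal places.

0.560

At M = 5100: Q = 182.000.
dQ/dM = 0.02.
η = (dQ/dM)·(M/Q) = 0.02 × (5100/182.000) = 0.560.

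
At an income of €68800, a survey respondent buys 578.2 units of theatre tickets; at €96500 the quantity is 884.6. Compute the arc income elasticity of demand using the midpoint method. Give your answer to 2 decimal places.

1.25

ΔQ = 884.6 − 578.2 = 306.4; midpoint Q̄ = (578.2 + 884.6)/2 = 731.4.
ΔI = 96500 − 68800 = 27700; midpoint Ī = (68800 + 96500)/2 = 82650.
η = (ΔQ/Q̄) ÷ (ΔI/Ī) = (306.4/731.4) ÷ (27700/82650) = 1.25.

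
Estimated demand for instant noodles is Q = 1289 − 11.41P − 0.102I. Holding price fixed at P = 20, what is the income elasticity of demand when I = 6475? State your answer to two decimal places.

-1.65

At P = 20, I = 6475: Q = 400.350.
Holding P constant, ∂Q/∂I = −0.102.
η_I = (∂Q/∂I)·(I/Q) = -0.102 × (6475/400.350) = -1.65.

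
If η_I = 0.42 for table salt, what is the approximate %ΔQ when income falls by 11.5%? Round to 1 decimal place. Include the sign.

%ΔQ ≈ η × %ΔI = 0.42 × (-11.5%) = -4.8%.

-4.8%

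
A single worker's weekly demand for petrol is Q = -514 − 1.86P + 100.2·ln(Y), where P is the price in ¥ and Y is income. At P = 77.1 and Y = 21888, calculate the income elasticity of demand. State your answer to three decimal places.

0.291

At P = 77.1, Y = 21888: Q = 343.962.
Holding P constant, ∂Q/∂Y = 100.2/Y = 0.00457785.
η_Y = (∂Q/∂Y)·(Y/Q) = 0.00457785 × (21888/343.962) = 0.291.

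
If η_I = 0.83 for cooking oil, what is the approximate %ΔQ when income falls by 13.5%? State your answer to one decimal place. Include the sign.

%ΔQ ≈ η × %ΔI = 0.83 × (-13.5%) = -11.2%.

-11.2%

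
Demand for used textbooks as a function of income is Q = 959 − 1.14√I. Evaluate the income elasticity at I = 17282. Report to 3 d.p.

At I = 17282: Q = 809.134.
dQ/dI = -1.14/(2√I) = -0.00433589 at this income.
η = (dQ/dI)·(I/Q) = -0.00433589 × (17282/809.134) = -0.093.

-0.093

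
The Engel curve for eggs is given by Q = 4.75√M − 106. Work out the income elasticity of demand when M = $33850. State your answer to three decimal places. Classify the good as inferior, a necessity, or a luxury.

At M = 33850: Q = 767.923.
dQ/dM = 4.75/(2√M) = 0.0129088 at this income.
η = (dQ/dM)·(M/Q) = 0.0129088 × (33850/767.923) = 0.569.
Since 0 < η < 1, the good is a necessity.

0.569 (necessity)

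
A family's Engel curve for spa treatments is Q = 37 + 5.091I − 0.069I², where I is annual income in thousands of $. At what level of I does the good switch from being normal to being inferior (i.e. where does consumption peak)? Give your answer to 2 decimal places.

36.89

dQ/dI = 5.091 − 0.138I.
The good is inferior where dQ/dI < 0. Setting dQ/dI = 0 gives I = 5.091 / 0.138 = 36.89.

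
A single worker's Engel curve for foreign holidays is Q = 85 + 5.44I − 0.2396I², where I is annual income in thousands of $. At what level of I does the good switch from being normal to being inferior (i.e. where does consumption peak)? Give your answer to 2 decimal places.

dQ/dI = 5.44 − 0.4792I.
The good is inferior where dQ/dI < 0. Setting dQ/dI = 0 gives I = 5.44 / 0.4792 = 11.35.

11.35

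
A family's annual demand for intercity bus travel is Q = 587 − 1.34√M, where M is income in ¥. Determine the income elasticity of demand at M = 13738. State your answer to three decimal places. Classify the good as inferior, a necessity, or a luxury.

-0.183 (inferior good)

At M = 13738: Q = 429.940.
dQ/dM = -1.34/(2√M) = -0.00571627 at this income.
η = (dQ/dM)·(M/Q) = -0.00571627 × (13738/429.940) = -0.183.
Since η < 0, the good is an inferior good.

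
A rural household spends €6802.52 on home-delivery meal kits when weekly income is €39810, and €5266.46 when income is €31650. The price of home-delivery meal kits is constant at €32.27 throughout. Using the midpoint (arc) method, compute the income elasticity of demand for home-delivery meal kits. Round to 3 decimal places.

With a constant price, Q₁ = 6802.52/32.27 = 210.800 and Q₂ = 5266.46/32.27 = 163.200 (equivalently, work directly with expenditure since P cancels).
Midpoint %ΔQ = (5266.46 − 6802.52)/6034.49 = -0.25455; midpoint %ΔI = (31650 − 39810)/35730 = -0.22838.
η = -0.25455 / -0.22838 = 1.115.

1.115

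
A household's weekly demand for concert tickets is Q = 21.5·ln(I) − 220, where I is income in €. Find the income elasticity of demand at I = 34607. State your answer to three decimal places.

At I = 34607: Q = 4.714.
dQ/dI = 21.5/I = 0.000621262 at this income.
η = (dQ/dI)·(I/Q) = 0.000621262 × (34607/4.714) = 4.561.

4.561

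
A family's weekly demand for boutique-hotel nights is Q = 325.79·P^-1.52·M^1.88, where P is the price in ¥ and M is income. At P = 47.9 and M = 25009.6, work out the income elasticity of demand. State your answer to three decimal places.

1.880

For a multiplicative demand Q = A·P^α·M^β, the income elasticity is β everywhere.
Here β = 1.88, so η = 1.880.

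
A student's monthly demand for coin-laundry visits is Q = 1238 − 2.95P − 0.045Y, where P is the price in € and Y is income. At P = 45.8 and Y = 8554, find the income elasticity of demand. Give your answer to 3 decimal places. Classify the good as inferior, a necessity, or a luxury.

At P = 45.8, Y = 8554: Q = 717.960.
Holding P constant, ∂Q/∂Y = −0.045.
η_Y = (∂Q/∂Y)·(Y/Q) = -0.045 × (8554/717.960) = -0.536.
Since η < 0, this is an inferior good.

-0.536 (inferior good)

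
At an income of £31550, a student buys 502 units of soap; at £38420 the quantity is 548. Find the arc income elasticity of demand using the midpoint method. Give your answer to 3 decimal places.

ΔQ = 548 − 502 = 46; midpoint Q̄ = (502 + 548)/2 = 525.
ΔI = 38420 − 31550 = 6870; midpoint Ī = (31550 + 38420)/2 = 34985.
η = (ΔQ/Q̄) ÷ (ΔI/Ī) = (46/525) ÷ (6870/34985) = 0.446.

0.446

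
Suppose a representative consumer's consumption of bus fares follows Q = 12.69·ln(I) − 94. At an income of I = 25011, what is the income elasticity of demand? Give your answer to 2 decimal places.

At I = 25011: Q = 34.513.
dQ/dI = 12.69/I = 0.000507377 at this income.
η = (dQ/dI)·(I/Q) = 0.000507377 × (25011/34.513) = 0.37.

0.37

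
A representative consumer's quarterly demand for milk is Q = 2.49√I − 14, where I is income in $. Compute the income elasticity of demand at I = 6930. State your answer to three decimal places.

0.536

At I = 6930: Q = 193.284.
dQ/dI = 2.49/(2√I) = 0.0149556 at this income.
η = (dQ/dI)·(I/Q) = 0.0149556 × (6930/193.284) = 0.536.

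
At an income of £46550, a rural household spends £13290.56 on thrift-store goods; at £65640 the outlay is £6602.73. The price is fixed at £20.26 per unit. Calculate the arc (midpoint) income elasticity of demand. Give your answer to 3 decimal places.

With a constant price, Q₁ = 13290.56/20.26 = 656.000 and Q₂ = 6602.73/20.26 = 325.900 (equivalently, work directly with expenditure since P cancels).
Midpoint %ΔQ = (6602.73 − 13290.56)/9946.65 = -0.67237; midpoint %ΔI = (65640 − 46550)/56095 = 0.34032.
η = -0.67237 / 0.34032 = -1.976.

-1.976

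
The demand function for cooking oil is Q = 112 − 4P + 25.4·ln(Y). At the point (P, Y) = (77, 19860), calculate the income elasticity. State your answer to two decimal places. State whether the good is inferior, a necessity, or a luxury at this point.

At P = 77, Y = 19860: Q = 55.370.
Holding P constant, ∂Q/∂Y = 25.4/Y = 0.00127895.
η_Y = (∂Q/∂Y)·(Y/Q) = 0.00127895 × (19860/55.370) = 0.46.
Since 0 < η < 1, this is a necessity.

0.46 (necessity)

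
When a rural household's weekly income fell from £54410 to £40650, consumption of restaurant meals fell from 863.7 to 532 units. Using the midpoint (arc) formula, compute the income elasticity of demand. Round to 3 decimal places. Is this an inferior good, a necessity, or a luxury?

ΔQ = 532 − 863.7 = -331.7; midpoint Q̄ = (863.7 + 532)/2 = 697.85.
ΔI = 40650 − 54410 = -13760; midpoint Ī = (54410 + 40650)/2 = 47530.
η = (ΔQ/Q̄) ÷ (ΔI/Ī) = (-331.7/697.85) ÷ (-13760/47530) = 1.642.
η > 1 ⇒ luxury.

1.642 (luxury)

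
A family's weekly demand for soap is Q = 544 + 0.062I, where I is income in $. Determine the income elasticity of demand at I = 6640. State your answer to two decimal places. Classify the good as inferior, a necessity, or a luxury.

0.43 (necessity)

At I = 6640: Q = 955.680.
dQ/dI = 0.062.
η = (dQ/dI)·(I/Q) = 0.062 × (6640/955.680) = 0.43.
Since 0 < η < 1, the good is a necessity.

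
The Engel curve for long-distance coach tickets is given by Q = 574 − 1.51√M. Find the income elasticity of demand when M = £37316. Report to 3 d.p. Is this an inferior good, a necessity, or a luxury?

At M = 37316: Q = 282.308.
dQ/dM = -1.51/(2√M) = -0.0039084 at this income.
η = (dQ/dM)·(M/Q) = -0.0039084 × (37316/282.308) = -0.517.
Since η < 0, the good is an inferior good.

-0.517 (inferior good)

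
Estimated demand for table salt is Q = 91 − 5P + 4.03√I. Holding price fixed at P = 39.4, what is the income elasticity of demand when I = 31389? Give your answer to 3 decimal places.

0.587

At P = 39.4, I = 31389: Q = 607.993.
Holding P constant, ∂Q/∂I = 4.03/(2√I) = 0.0113733.
η_I = (∂Q/∂I)·(I/Q) = 0.0113733 × (31389/607.993) = 0.587.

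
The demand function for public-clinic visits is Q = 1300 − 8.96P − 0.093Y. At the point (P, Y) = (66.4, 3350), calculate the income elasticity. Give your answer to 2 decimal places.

-0.79

At P = 66.4, Y = 3350: Q = 393.506.
Holding P constant, ∂Q/∂Y = −0.093.
η_Y = (∂Q/∂Y)·(Y/Q) = -0.093 × (3350/393.506) = -0.79.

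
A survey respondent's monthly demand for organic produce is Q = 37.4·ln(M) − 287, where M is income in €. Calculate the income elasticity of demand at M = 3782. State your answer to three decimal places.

1.772

At M = 3782: Q = 21.102.
dQ/dM = 37.4/M = 0.00988895 at this income.
η = (dQ/dM)·(M/Q) = 0.00988895 × (3782/21.102) = 1.772.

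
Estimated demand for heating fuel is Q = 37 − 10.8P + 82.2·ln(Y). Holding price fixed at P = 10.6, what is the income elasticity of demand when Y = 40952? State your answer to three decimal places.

At P = 10.6, Y = 40952: Q = 795.497.
Holding P constant, ∂Q/∂Y = 82.2/Y = 0.00200723.
η_Y = (∂Q/∂Y)·(Y/Q) = 0.00200723 × (40952/795.497) = 0.103.

0.103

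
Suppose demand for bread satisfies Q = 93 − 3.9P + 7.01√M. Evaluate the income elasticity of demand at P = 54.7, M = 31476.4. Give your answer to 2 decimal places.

0.55

At P = 54.7, M = 31476.4: Q = 1123.355.
Holding P constant, ∂Q/∂M = 7.01/(2√M) = 0.0197558.
η_M = (∂Q/∂M)·(M/Q) = 0.0197558 × (31476.4/1123.355) = 0.55.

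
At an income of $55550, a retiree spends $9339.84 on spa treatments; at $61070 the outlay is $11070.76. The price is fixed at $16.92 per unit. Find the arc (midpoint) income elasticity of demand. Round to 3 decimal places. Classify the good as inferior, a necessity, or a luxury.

1.792 (luxury)

With a constant price, Q₁ = 9339.84/16.92 = 552.000 and Q₂ = 11070.76/16.92 = 654.300 (equivalently, work directly with expenditure since P cancels).
Midpoint %ΔQ = (11070.76 − 9339.84)/10205.30 = 0.16961; midpoint %ΔI = (61070 − 55550)/58310 = 0.09467.
η = 0.16961 / 0.09467 = 1.792.
η > 1 ⇒ luxury.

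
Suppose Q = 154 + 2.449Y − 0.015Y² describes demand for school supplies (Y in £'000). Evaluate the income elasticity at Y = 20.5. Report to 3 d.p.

At Y = 20.5: Q = 197.9007.
dQ/dY = 2.449 − 0.03Y = 1.83400.
η = (dQ/dY)·(Y/Q) = 1.83400 × (20.5/197.9007) = 0.190.

0.190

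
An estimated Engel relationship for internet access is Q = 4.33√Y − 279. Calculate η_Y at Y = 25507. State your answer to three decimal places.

At Y = 25507: Q = 412.540.
dQ/dY = 4.33/(2√Y) = 0.0135559 at this income.
η = (dQ/dY)·(Y/Q) = 0.0135559 × (25507/412.540) = 0.838.

0.838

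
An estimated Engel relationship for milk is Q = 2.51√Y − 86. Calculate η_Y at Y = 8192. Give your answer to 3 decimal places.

At Y = 8192: Q = 141.179.
dQ/dY = 2.51/(2√Y) = 0.0138659 at this income.
η = (dQ/dY)·(Y/Q) = 0.0138659 × (8192/141.179) = 0.805.

0.805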